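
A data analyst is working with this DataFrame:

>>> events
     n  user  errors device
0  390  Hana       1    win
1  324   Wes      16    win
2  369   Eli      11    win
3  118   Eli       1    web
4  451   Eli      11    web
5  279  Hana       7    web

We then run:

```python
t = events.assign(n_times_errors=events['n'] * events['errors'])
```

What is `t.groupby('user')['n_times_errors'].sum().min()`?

2343

add column n_times_errors = events['n'] * events['errors']:
     n  user  errors device  n_times_errors
0  390  Hana       1    win             390
1  324   Wes      16    win            5184
2  369   Eli      11    win            4059
3  118   Eli       1    web             118
4  451   Eli      11    web            4961
5  279  Hana       7    web            1953
group by user, sum of n_times_errors:
user
Eli     9138
Hana    2343
Wes     5184
Name: n_times_errors, dtype: int64
Taking the min of the resulting series gives 2343.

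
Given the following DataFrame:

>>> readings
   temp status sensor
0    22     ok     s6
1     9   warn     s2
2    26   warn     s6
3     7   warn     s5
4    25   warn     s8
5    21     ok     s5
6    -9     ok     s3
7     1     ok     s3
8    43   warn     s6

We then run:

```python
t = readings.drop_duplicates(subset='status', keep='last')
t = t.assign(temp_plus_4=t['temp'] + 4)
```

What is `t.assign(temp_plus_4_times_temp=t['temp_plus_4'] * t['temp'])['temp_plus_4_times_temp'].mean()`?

drop duplicate status (keep=last):
   temp status sensor
7     1     ok     s3
8    43   warn     s6
add column temp_plus_4 = t['temp'] + 4:
   temp status sensor  temp_plus_4
7     1     ok     s3            5
8    43   warn     s6           47
add column temp_plus_4_times_temp = t['temp_plus_4'] * t['temp']:
   temp status sensor  temp_plus_4  temp_plus_4_times_temp
7     1     ok     s3            5                       5
8    43   warn     s6           47                    2021
Finally, mean of column 'temp_plus_4_times_temp' = 1013.0.

1013.0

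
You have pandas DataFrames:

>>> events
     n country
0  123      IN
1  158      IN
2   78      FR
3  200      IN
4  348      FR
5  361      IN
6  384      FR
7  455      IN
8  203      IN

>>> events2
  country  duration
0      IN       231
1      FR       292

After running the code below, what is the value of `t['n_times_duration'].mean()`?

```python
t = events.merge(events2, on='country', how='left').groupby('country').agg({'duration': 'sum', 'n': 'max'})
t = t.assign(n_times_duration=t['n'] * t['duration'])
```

merge on 'country' (how='left') → 9 rows:
     n country  duration
0  123      IN       231
1  158      IN       231
2   78      FR       292
3  200      IN       231
4  348      FR       292
5  361      IN       231
6  384      FR       292
7  455      IN       231
8  203      IN       231
group by country: sum(duration), max(n):
         duration    n
country               
FR            876  384
IN           1386  455
add column n_times_duration = t['n'] * t['duration']:
         duration    n  n_times_duration
country                                 
FR            876  384            336384
IN           1386  455            630630
mean of column 'n_times_duration' → 483507.0

483507.0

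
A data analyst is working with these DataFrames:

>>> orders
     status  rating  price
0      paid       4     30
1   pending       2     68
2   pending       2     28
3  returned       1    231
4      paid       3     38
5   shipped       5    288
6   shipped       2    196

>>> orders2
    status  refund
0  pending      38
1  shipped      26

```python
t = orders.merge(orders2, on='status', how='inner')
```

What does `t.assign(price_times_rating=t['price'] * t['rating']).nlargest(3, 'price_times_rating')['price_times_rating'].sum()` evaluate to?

1968

merge on 'status' (how='inner') → 4 rows:
    status  rating  price  refund
0  pending       2     68      38
1  pending       2     28      38
2  shipped       5    288      26
3  shipped       2    196      26
add column price_times_rating = t['price'] * t['rating']:
    status  rating  price  refund  price_times_rating
0  pending       2     68      38                 136
1  pending       2     28      38                  56
2  shipped       5    288      26                1440
3  shipped       2    196      26                 392
take 3 rows with largest price_times_rating:
    status  rating  price  refund  price_times_rating
2  shipped       5    288      26                1440
3  shipped       2    196      26                 392
0  pending       2     68      38                 136
Finally, sum of column 'price_times_rating' = 1968.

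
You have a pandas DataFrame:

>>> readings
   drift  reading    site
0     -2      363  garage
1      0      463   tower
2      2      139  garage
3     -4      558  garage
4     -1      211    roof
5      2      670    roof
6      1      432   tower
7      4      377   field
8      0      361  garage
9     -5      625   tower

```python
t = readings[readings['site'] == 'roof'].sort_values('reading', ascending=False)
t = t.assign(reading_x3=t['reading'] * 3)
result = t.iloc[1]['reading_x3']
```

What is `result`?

633

filter rows where site == 'roof':
   drift  reading  site
4     -1      211  roof
5      2      670  roof
sort by reading descending:
   drift  reading  site
5      2      670  roof
4     -1      211  roof
add column reading_x3 = t['reading'] * 3:
   drift  reading  site  reading_x3
5      2      670  roof        2010
4     -1      211  roof         633
So iloc[1]['reading_x3'] = 633.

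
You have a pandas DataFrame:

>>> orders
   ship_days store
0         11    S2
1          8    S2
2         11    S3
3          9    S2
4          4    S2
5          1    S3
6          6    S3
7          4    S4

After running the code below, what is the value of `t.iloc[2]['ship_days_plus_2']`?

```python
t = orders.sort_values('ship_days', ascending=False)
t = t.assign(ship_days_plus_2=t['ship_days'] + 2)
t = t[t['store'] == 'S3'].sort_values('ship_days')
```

sort by ship_days descending:
   ship_days store
0         11    S2
2         11    S3
3          9    S2
1          8    S2
6          6    S3
4          4    S2
7          4    S4
5          1    S3
add column ship_days_plus_2 = t['ship_days'] + 2:
   ship_days store  ship_days_plus_2
0         11    S2                13
2         11    S3                13
3          9    S2                11
1          8    S2                10
6          6    S3                 8
4          4    S2                 6
7          4    S4                 6
5          1    S3                 3
filter rows where store == 'S3':
   ship_days store  ship_days_plus_2
2         11    S3                13
6          6    S3                 8
5          1    S3                 3
sort by ship_days:
   ship_days store  ship_days_plus_2
5          1    S3                 3
6          6    S3                 8
2         11    S3                13

13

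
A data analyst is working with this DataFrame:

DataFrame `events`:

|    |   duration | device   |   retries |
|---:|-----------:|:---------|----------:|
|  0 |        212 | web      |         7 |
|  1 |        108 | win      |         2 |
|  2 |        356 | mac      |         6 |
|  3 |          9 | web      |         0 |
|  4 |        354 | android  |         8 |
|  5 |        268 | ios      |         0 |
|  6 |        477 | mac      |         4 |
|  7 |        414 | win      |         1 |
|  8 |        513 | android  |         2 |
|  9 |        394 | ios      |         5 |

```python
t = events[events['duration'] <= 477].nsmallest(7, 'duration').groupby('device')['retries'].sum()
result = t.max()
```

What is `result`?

8

filter rows where duration <= 477:
   duration   device  retries
0       212      web        7
1       108      win        2
2       356      mac        6
3         9      web        0
4       354  android        8
5       268      ios        0
6       477      mac        4
7       414      win        1
9       394      ios        5
take 7 rows with smallest duration:
   duration   device  retries
3         9      web        0
1       108      win        2
0       212      web        7
5       268      ios        0
4       354  android        8
2       356      mac        6
9       394      ios        5
group by device, sum of retries:
device
android    8
ios        5
mac        6
web        7
win        2
Name: retries, dtype: int64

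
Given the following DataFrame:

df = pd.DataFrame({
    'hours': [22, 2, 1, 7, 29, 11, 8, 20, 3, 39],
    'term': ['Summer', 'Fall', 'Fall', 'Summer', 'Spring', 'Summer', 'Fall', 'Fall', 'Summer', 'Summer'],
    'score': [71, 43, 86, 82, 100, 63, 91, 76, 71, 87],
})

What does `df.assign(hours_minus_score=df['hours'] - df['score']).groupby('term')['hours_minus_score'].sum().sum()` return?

-628

add column hours_minus_score = df['hours'] - df['score']:
   hours    term  score  hours_minus_score
0     22  Summer     71                -49
1      2    Fall     43                -41
2      1    Fall     86                -85
3      7  Summer     82                -75
4     29  Spring    100                -71
5     11  Summer     63                -52
6      8    Fall     91                -83
7     20    Fall     76                -56
8      3  Summer     71                -68
9     39  Summer     87                -48
group by term, sum of hours_minus_score:
term
Fall     -265
Spring    -71
Summer   -292
Name: hours_minus_score, dtype: int64
sum of the resulting series → -628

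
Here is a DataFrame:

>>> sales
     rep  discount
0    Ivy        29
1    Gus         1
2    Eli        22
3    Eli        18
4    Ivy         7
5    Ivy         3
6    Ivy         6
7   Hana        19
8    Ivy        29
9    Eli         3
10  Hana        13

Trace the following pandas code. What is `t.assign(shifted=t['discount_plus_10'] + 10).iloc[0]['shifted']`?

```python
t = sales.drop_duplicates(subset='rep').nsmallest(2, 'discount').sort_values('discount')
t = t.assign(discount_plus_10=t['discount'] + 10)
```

21

drop duplicate rep (keep=first):
    rep  discount
0   Ivy        29
1   Gus         1
2   Eli        22
7  Hana        19
take 2 rows with smallest discount:
    rep  discount
1   Gus         1
7  Hana        19
sort by discount:
    rep  discount
1   Gus         1
7  Hana        19
add column discount_plus_10 = t['discount'] + 10:
    rep  discount  discount_plus_10
1   Gus         1                11
7  Hana        19                29
add column shifted = t['discount_plus_10'] + 10:
    rep  discount  discount_plus_10  shifted
1   Gus         1                11       21
7  Hana        19                29       39
So iloc[0]['shifted'] = 21.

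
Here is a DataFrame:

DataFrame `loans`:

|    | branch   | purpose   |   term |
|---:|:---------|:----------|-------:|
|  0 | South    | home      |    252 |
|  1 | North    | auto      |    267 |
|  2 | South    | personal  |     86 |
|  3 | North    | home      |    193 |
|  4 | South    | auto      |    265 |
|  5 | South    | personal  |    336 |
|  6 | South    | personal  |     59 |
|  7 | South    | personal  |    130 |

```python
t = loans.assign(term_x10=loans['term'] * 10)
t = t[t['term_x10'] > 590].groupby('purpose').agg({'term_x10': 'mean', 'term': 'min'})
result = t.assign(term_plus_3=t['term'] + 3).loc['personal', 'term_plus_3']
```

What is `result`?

add column term_x10 = loans['term'] * 10:
  branch   purpose  term  term_x10
0  South      home   252      2520
1  North      auto   267      2670
2  South  personal    86       860
3  North      home   193      1930
4  South      auto   265      2650
5  South  personal   336      3360
6  South  personal    59       590
7  South  personal   130      1300
filter rows where term_x10 > 590:
  branch   purpose  term  term_x10
0  South      home   252      2520
1  North      auto   267      2670
2  South  personal    86       860
3  North      home   193      1930
4  South      auto   265      2650
5  South  personal   336      3360
7  South  personal   130      1300
group by purpose: mean(term_x10), min(term):
          term_x10  term
purpose                 
auto        2660.0   265
home        2225.0   193
personal    1840.0    86
add column term_plus_3 = t['term'] + 3:
          term_x10  term  term_plus_3
purpose                              
auto        2660.0   265          268
home        2225.0   193          196
personal    1840.0    86           89
Reading off the value at row 'personal', column 'term_plus_3', we get 89.

89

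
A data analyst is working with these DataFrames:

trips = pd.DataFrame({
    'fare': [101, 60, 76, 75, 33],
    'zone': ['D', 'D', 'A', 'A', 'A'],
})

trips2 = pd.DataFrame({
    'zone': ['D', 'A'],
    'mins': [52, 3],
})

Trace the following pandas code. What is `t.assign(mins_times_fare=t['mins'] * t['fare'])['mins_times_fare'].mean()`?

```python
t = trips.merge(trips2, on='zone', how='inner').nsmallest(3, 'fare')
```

merge on 'zone' (how='inner') → 5 rows:
   fare zone  mins
0   101    D    52
1    60    D    52
2    76    A     3
3    75    A     3
4    33    A     3
take 3 rows with smallest fare:
   fare zone  mins
4    33    A     3
1    60    D    52
3    75    A     3
add column mins_times_fare = t['mins'] * t['fare']:
   fare zone  mins  mins_times_fare
4    33    A     3               99
1    60    D    52             3120
3    75    A     3              225
Reading off the mean of column 'mins_times_fare', we get 1148.0.

1148.0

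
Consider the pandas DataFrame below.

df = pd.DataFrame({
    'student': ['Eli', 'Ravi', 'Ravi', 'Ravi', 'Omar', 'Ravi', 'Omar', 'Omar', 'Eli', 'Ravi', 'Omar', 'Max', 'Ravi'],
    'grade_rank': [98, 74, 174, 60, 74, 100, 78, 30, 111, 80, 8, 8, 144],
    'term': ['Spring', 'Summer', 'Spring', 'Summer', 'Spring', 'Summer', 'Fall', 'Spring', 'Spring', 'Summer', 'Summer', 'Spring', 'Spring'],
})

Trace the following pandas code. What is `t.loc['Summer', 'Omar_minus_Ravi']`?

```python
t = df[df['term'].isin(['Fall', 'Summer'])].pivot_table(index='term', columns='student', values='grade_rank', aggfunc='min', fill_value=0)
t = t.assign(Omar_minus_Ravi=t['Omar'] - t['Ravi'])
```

-52

filter rows where term in ['Fall', 'Summer']:
   student  grade_rank    term
1     Ravi          74  Summer
3     Ravi          60  Summer
5     Ravi         100  Summer
6     Omar          78    Fall
9     Ravi          80  Summer
10    Omar           8  Summer
pivot: rows=term, cols=student, min(grade_rank):
student  Omar  Ravi
term               
Fall       78     0
Summer      8    60
add column Omar_minus_Ravi = t['Omar'] - t['Ravi']:
student  Omar  Ravi  Omar_minus_Ravi
term                                
Fall       78     0               78
Summer      8    60              -52
The value at row 'Summer', column 'Omar_minus_Ravi' is -52.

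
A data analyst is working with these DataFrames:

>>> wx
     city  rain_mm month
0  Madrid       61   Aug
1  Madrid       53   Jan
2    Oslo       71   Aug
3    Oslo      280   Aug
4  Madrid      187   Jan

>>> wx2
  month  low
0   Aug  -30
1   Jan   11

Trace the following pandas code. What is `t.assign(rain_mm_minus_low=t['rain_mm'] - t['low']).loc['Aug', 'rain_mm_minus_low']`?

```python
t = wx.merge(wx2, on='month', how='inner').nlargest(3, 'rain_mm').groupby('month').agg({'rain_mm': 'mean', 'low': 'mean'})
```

merge on 'month' (how='inner') → 5 rows:
     city  rain_mm month  low
0  Madrid       61   Aug  -30
1  Madrid       53   Jan   11
2    Oslo       71   Aug  -30
3    Oslo      280   Aug  -30
4  Madrid      187   Jan   11
take 3 rows with largest rain_mm:
     city  rain_mm month  low
3    Oslo      280   Aug  -30
4  Madrid      187   Jan   11
2    Oslo       71   Aug  -30
group by month: mean(rain_mm), mean(low):
       rain_mm   low
month               
Aug      175.5 -30.0
Jan      187.0  11.0
add column rain_mm_minus_low = t['rain_mm'] - t['low']:
       rain_mm   low  rain_mm_minus_low
month                                  
Aug      175.5 -30.0              205.5
Jan      187.0  11.0              176.0
Then the value at row 'Aug', column 'rain_mm_minus_low': 205.5

205.5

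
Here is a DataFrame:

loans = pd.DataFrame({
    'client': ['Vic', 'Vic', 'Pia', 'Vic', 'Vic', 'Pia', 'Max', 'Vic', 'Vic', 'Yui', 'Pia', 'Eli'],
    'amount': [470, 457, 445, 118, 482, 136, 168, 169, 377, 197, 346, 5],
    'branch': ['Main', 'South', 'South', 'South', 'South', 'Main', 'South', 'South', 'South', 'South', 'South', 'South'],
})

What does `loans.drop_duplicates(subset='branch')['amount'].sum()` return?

drop duplicate branch (keep=first):
  client  amount branch
0    Vic     470   Main
1    Vic     457  South
Then the sum of column 'amount': 927

927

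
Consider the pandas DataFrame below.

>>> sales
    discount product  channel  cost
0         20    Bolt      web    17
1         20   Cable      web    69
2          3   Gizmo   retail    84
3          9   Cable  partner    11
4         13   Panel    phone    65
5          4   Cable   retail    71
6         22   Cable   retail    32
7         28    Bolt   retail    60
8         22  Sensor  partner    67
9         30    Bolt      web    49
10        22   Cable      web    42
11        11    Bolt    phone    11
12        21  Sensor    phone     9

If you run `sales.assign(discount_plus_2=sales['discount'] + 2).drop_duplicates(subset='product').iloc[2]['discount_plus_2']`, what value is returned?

5

add column discount_plus_2 = sales['discount'] + 2:
    discount product  channel  cost  discount_plus_2
0         20    Bolt      web    17               22
1         20   Cable      web    69               22
2          3   Gizmo   retail    84                5
3          9   Cable  partner    11               11
4         13   Panel    phone    65               15
5          4   Cable   retail    71                6
6         22   Cable   retail    32               24
7         28    Bolt   retail    60               30
8         22  Sensor  partner    67               24
9         30    Bolt      web    49               32
10        22   Cable      web    42               24
11        11    Bolt    phone    11               13
12        21  Sensor    phone     9               23
drop duplicate product (keep=first):
   discount product  channel  cost  discount_plus_2
0        20    Bolt      web    17               22
1        20   Cable      web    69               22
2         3   Gizmo   retail    84                5
4        13   Panel    phone    65               15
8        22  Sensor  partner    67               24
Taking the value at position 2, column 'discount_plus_2' gives 5.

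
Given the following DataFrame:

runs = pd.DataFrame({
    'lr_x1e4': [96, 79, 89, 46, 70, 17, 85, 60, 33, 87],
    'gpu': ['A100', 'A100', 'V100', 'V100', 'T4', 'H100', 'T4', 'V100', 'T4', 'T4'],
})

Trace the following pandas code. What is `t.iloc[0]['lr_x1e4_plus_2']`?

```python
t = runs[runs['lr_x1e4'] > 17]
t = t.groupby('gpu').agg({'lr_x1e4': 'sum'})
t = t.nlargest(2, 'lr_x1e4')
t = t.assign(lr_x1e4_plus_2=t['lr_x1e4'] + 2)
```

filter rows where lr_x1e4 > 17:
   lr_x1e4   gpu
0       96  A100
1       79  A100
2       89  V100
3       46  V100
4       70    T4
6       85    T4
7       60  V100
8       33    T4
9       87    T4
group by gpu, sum of lr_x1e4:
      lr_x1e4
gpu          
A100      175
T4        275
V100      195
take 2 rows with largest lr_x1e4:
      lr_x1e4
gpu          
T4        275
V100      195
add column lr_x1e4_plus_2 = t['lr_x1e4'] + 2:
      lr_x1e4  lr_x1e4_plus_2
gpu                          
T4        275             277
V100      195             197
So iloc[0]['lr_x1e4_plus_2'] = 277.

277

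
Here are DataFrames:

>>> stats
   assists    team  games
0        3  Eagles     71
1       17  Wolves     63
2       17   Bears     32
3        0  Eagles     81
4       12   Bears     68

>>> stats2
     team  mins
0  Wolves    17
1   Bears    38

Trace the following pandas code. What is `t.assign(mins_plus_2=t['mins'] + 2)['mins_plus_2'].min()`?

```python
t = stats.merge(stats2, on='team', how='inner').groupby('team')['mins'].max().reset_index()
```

merge on 'team' (how='inner') → 3 rows:
   assists    team  games  mins
0       17  Wolves     63    17
1       17   Bears     32    38
2       12   Bears     68    38
group by team, max of mins:
team
Bears     38
Wolves    17
Name: mins, dtype: int64
reset_index():
     team  mins
0   Bears    38
1  Wolves    17
add column mins_plus_2 = t['mins'] + 2:
     team  mins  mins_plus_2
0   Bears    38           40
1  Wolves    17           19
min of column 'mins_plus_2' → 19

19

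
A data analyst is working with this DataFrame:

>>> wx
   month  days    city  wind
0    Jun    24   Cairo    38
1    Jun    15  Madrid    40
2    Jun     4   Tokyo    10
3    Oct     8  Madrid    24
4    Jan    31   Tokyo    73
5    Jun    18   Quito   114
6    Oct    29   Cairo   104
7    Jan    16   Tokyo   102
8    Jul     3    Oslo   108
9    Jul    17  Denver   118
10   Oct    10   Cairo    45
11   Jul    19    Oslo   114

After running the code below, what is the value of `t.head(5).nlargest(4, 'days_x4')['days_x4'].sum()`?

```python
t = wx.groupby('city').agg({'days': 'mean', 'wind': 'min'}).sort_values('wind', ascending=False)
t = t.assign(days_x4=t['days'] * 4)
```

group by city: mean(days), min(wind):
        days  wind
city              
Cairo   21.0    38
Denver  17.0   118
Madrid  11.5    24
Oslo    11.0   108
Quito   18.0   114
Tokyo   17.0    10
sort by wind descending:
        days  wind
city              
Denver  17.0   118
Quito   18.0   114
Oslo    11.0   108
Cairo   21.0    38
Madrid  11.5    24
Tokyo   17.0    10
add column days_x4 = t['days'] * 4:
        days  wind  days_x4
city                       
Denver  17.0   118     68.0
Quito   18.0   114     72.0
Oslo    11.0   108     44.0
Cairo   21.0    38     84.0
Madrid  11.5    24     46.0
Tokyo   17.0    10     68.0
take first 5 rows:
        days  wind  days_x4
city                       
Denver  17.0   118     68.0
Quito   18.0   114     72.0
Oslo    11.0   108     44.0
Cairo   21.0    38     84.0
Madrid  11.5    24     46.0
take 4 rows with largest days_x4:
        days  wind  days_x4
city                       
Cairo   21.0    38     84.0
Quito   18.0   114     72.0
Denver  17.0   118     68.0
Madrid  11.5    24     46.0
Taking the sum of column 'days_x4' gives 270.0.

270.0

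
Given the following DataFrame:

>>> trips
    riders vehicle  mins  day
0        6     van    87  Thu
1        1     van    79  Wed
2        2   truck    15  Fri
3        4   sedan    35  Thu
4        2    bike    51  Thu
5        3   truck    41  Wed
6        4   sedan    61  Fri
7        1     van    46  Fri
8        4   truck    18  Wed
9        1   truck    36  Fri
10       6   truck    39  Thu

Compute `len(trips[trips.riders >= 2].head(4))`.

4

filter rows where riders >= 2:
    riders vehicle  mins  day
0        6     van    87  Thu
2        2   truck    15  Fri
3        4   sedan    35  Thu
4        2    bike    51  Thu
5        3   truck    41  Wed
6        4   sedan    61  Fri
8        4   truck    18  Wed
10       6   truck    39  Thu
take first 4 rows:
   riders vehicle  mins  day
0       6     van    87  Thu
2       2   truck    15  Fri
3       4   sedan    35  Thu
4       2    bike    51  Thu
number of rows → 4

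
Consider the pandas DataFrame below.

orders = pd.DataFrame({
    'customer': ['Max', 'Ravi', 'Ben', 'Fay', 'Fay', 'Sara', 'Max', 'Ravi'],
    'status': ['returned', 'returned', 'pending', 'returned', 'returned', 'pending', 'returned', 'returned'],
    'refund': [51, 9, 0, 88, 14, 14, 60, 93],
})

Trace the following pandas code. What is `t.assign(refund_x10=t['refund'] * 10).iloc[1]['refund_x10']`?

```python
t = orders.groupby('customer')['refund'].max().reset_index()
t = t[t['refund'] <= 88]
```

group by customer, max of refund:
customer
Ben      0
Fay     88
Max     60
Ravi    93
Sara    14
Name: refund, dtype: int64
reset_index():
  customer  refund
0      Ben       0
1      Fay      88
2      Max      60
3     Ravi      93
4     Sara      14
filter rows where refund <= 88:
  customer  refund
0      Ben       0
1      Fay      88
2      Max      60
4     Sara      14
add column refund_x10 = t['refund'] * 10:
  customer  refund  refund_x10
0      Ben       0           0
1      Fay      88         880
2      Max      60         600
4     Sara      14         140
value at position 1, column 'refund_x10' → 880

880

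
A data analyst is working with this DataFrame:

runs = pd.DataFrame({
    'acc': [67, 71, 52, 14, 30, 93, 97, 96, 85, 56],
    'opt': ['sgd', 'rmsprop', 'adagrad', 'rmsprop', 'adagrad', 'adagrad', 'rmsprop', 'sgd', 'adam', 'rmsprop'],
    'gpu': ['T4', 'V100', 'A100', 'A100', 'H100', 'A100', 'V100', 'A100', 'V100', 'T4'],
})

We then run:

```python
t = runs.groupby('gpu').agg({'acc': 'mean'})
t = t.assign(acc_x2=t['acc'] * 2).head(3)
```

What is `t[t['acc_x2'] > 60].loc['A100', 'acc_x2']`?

group by gpu, mean of acc:
            acc
gpu            
A100  63.750000
H100  30.000000
T4    61.500000
V100  84.333333
add column acc_x2 = t['acc'] * 2:
            acc      acc_x2
gpu                        
A100  63.750000  127.500000
H100  30.000000   60.000000
T4    61.500000  123.000000
V100  84.333333  168.666667
take first 3 rows:
        acc  acc_x2
gpu                
A100  63.75   127.5
H100  30.00    60.0
T4    61.50   123.0
filter rows where acc_x2 > 60:
        acc  acc_x2
gpu                
A100  63.75   127.5
T4    61.50   123.0
So loc['A100', 'acc_x2'] = 127.5.

127.5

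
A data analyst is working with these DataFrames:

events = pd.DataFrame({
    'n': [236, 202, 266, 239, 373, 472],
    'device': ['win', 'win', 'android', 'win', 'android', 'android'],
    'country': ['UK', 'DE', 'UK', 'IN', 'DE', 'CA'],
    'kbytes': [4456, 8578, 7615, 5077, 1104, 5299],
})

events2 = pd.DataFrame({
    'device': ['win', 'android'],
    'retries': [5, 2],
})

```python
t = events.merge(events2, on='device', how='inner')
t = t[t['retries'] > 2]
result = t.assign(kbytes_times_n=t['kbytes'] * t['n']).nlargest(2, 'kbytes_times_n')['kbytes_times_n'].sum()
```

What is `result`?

merge on 'device' (how='inner') → 6 rows:
     n   device country  kbytes  retries
0  236      win      UK    4456        5
1  202      win      DE    8578        5
2  266  android      UK    7615        2
3  239      win      IN    5077        5
4  373  android      DE    1104        2
5  472  android      CA    5299        2
filter rows where retries > 2:
     n device country  kbytes  retries
0  236    win      UK    4456        5
1  202    win      DE    8578        5
3  239    win      IN    5077        5
add column kbytes_times_n = t['kbytes'] * t['n']:
     n device country  kbytes  retries  kbytes_times_n
0  236    win      UK    4456        5         1051616
1  202    win      DE    8578        5         1732756
3  239    win      IN    5077        5         1213403
take 2 rows with largest kbytes_times_n:
     n device country  kbytes  retries  kbytes_times_n
1  202    win      DE    8578        5         1732756
3  239    win      IN    5077        5         1213403
Then the sum of column 'kbytes_times_n': 2946159

2946159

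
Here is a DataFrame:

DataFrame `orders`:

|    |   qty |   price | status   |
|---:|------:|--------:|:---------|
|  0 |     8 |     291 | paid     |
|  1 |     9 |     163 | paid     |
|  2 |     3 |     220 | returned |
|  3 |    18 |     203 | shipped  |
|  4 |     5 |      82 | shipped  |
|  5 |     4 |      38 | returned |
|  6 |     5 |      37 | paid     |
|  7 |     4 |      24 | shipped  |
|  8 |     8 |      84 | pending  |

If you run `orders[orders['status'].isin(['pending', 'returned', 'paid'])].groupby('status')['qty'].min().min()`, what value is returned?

filter rows where status in ['pending', 'returned', 'paid']:
   qty  price    status
0    8    291      paid
1    9    163      paid
2    3    220  returned
5    4     38  returned
6    5     37      paid
8    8     84   pending
group by status, min of qty:
status
paid        5
pending     8
returned    3
Name: qty, dtype: int64

3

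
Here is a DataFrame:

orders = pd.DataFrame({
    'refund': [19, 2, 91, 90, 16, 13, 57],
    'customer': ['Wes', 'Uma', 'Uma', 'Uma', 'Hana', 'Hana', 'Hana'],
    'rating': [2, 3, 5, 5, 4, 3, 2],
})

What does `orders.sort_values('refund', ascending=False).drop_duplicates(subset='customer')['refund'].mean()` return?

55.6666666667

sort by refund descending:
   refund customer  rating
2      91      Uma       5
3      90      Uma       5
6      57     Hana       2
0      19      Wes       2
4      16     Hana       4
5      13     Hana       3
1       2      Uma       3
drop duplicate customer (keep=first):
   refund customer  rating
2      91      Uma       5
6      57     Hana       2
0      19      Wes       2
Reading off the mean of column 'refund', we get 55.6666666667.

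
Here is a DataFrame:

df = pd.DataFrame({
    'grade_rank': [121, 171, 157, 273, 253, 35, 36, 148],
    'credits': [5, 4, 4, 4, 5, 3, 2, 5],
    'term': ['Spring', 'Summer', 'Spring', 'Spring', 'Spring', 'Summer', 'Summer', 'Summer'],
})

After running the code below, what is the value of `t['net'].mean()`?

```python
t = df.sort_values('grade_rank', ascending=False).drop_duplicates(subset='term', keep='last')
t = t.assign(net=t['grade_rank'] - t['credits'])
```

sort by grade_rank descending:
   grade_rank  credits    term
3         273        4  Spring
4         253        5  Spring
1         171        4  Summer
2         157        4  Spring
7         148        5  Summer
0         121        5  Spring
6          36        2  Summer
5          35        3  Summer
drop duplicate term (keep=last):
   grade_rank  credits    term
0         121        5  Spring
5          35        3  Summer
add column net = t['grade_rank'] - t['credits']:
   grade_rank  credits    term  net
0         121        5  Spring  116
5          35        3  Summer   32
Finally, mean of column 'net' = 74.0.

74.0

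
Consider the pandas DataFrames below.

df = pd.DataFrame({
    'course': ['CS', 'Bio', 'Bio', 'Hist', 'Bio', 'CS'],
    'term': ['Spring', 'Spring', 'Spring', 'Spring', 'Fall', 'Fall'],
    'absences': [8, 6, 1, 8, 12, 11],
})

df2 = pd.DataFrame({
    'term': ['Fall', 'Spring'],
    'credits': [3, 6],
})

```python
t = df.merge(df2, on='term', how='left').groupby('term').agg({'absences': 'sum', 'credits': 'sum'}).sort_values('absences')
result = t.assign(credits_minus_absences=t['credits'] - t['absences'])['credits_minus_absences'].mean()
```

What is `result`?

merge on 'term' (how='left') → 6 rows:
  course    term  absences  credits
0     CS  Spring         8        6
1    Bio  Spring         6        6
2    Bio  Spring         1        6
3   Hist  Spring         8        6
4    Bio    Fall        12        3
5     CS    Fall        11        3
group by term: sum(absences), sum(credits):
        absences  credits
term                     
Fall          23        6
Spring        23       24
sort by absences:
        absences  credits
term                     
Fall          23        6
Spring        23       24
add column credits_minus_absences = t['credits'] - t['absences']:
        absences  credits  credits_minus_absences
term                                             
Fall          23        6                     -17
Spring        23       24                       1
So mean() = -8.0.

-8.0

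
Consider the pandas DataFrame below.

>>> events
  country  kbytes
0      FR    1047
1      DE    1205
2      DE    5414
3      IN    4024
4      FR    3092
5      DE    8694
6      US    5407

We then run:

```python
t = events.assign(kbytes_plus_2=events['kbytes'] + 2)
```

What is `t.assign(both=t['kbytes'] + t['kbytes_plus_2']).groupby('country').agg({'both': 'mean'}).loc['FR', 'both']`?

4141.0

add column kbytes_plus_2 = events['kbytes'] + 2:
  country  kbytes  kbytes_plus_2
0      FR    1047           1049
1      DE    1205           1207
2      DE    5414           5416
3      IN    4024           4026
4      FR    3092           3094
5      DE    8694           8696
6      US    5407           5409
add column both = t['kbytes'] + t['kbytes_plus_2']:
  country  kbytes  kbytes_plus_2   both
0      FR    1047           1049   2096
1      DE    1205           1207   2412
2      DE    5414           5416  10830
3      IN    4024           4026   8050
4      FR    3092           3094   6186
5      DE    8694           8696  17390
6      US    5407           5409  10816
group by country, mean of both:
                 both
country              
DE       10210.666667
FR        4141.000000
IN        8050.000000
US       10816.000000
The value at row 'FR', column 'both' is 4141.0.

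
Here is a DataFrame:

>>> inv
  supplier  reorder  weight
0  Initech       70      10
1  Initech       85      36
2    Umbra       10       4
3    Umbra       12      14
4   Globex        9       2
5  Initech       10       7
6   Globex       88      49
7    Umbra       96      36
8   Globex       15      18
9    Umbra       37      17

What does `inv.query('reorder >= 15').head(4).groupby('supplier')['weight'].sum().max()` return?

49

filter rows where reorder >= 15:
  supplier  reorder  weight
0  Initech       70      10
1  Initech       85      36
6   Globex       88      49
7    Umbra       96      36
8   Globex       15      18
9    Umbra       37      17
take first 4 rows:
  supplier  reorder  weight
0  Initech       70      10
1  Initech       85      36
6   Globex       88      49
7    Umbra       96      36
group by supplier, sum of weight:
supplier
Globex     49
Initech    46
Umbra      36
Name: weight, dtype: int64
Taking the max of the resulting series gives 49.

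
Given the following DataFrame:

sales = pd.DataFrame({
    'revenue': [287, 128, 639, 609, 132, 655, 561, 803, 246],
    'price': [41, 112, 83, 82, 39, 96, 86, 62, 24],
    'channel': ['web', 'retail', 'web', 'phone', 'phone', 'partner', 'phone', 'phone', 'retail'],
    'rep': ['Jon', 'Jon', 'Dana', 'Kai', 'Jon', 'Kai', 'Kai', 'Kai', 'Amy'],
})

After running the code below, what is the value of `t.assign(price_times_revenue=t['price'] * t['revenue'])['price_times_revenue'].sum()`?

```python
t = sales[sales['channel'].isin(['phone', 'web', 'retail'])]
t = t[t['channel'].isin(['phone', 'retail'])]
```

173358

filter rows where channel in ['phone', 'web', 'retail']:
   revenue  price channel   rep
0      287     41     web   Jon
1      128    112  retail   Jon
2      639     83     web  Dana
3      609     82   phone   Kai
4      132     39   phone   Jon
6      561     86   phone   Kai
7      803     62   phone   Kai
8      246     24  retail   Amy
filter rows where channel in ['phone', 'retail']:
   revenue  price channel  rep
1      128    112  retail  Jon
3      609     82   phone  Kai
4      132     39   phone  Jon
6      561     86   phone  Kai
7      803     62   phone  Kai
8      246     24  retail  Amy
add column price_times_revenue = t['price'] * t['revenue']:
   revenue  price channel  rep  price_times_revenue
1      128    112  retail  Jon                14336
3      609     82   phone  Kai                49938
4      132     39   phone  Jon                 5148
6      561     86   phone  Kai                48246
7      803     62   phone  Kai                49786
8      246     24  retail  Amy                 5904
Hence 173358.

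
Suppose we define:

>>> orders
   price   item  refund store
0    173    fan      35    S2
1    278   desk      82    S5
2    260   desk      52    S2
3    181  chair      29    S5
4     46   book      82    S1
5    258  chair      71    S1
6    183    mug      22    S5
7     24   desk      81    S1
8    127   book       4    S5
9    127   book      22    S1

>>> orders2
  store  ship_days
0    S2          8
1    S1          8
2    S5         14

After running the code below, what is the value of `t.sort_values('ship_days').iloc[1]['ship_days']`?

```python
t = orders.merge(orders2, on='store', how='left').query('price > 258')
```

merge on 'store' (how='left') → 10 rows:
   price   item  refund store  ship_days
0    173    fan      35    S2          8
1    278   desk      82    S5         14
2    260   desk      52    S2          8
3    181  chair      29    S5         14
4     46   book      82    S1          8
5    258  chair      71    S1          8
6    183    mug      22    S5         14
7     24   desk      81    S1          8
8    127   book       4    S5         14
9    127   book      22    S1          8
filter rows where price > 258:
   price  item  refund store  ship_days
1    278  desk      82    S5         14
2    260  desk      52    S2          8
sort by ship_days:
   price  item  refund store  ship_days
2    260  desk      52    S2          8
1    278  desk      82    S5         14
Reading off the value at position 1, column 'ship_days', we get 14.

14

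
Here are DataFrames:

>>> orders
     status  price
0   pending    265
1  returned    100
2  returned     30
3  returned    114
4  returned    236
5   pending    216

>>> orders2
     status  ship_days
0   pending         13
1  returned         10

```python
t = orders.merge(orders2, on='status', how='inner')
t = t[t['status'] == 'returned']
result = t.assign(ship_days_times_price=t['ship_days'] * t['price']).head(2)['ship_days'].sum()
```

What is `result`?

merge on 'status' (how='inner') → 6 rows:
     status  price  ship_days
0   pending    265         13
1  returned    100         10
2  returned     30         10
3  returned    114         10
4  returned    236         10
5   pending    216         13
filter rows where status == 'returned':
     status  price  ship_days
1  returned    100         10
2  returned     30         10
3  returned    114         10
4  returned    236         10
add column ship_days_times_price = t['ship_days'] * t['price']:
     status  price  ship_days  ship_days_times_price
1  returned    100         10                   1000
2  returned     30         10                    300
3  returned    114         10                   1140
4  returned    236         10                   2360
take first 2 rows:
     status  price  ship_days  ship_days_times_price
1  returned    100         10                   1000
2  returned     30         10                    300

20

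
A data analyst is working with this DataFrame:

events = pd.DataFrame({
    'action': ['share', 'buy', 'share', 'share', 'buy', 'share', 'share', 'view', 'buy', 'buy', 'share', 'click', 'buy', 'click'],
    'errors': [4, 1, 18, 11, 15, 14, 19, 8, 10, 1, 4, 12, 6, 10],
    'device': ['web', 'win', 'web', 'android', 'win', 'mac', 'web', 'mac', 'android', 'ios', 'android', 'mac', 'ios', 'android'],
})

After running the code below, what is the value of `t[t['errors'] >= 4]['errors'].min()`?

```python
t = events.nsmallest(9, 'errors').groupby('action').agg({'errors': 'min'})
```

take 9 rows with smallest errors:
   action  errors   device
1     buy       1      win
9     buy       1      ios
0   share       4      web
10  share       4  android
12    buy       6      ios
7    view       8      mac
8     buy      10  android
13  click      10  android
3   share      11  android
group by action, min of errors:
        errors
action        
buy          1
click       10
share        4
view         8
filter rows where errors >= 4:
        errors
action        
click       10
share        4
view         8
Finally, min of column 'errors' = 4.

4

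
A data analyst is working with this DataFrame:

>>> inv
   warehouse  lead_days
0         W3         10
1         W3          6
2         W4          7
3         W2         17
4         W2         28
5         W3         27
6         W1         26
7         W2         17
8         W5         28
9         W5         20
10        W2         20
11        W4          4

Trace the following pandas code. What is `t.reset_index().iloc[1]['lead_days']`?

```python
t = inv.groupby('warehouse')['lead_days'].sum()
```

82

group by warehouse, sum of lead_days:
warehouse
W1    26
W2    82
W3    43
W4    11
W5    48
Name: lead_days, dtype: int64
reset_index():
  warehouse  lead_days
0        W1         26
1        W2         82
2        W3         43
3        W4         11
4        W5         48
Taking the value at position 1, column 'lead_days' gives 82.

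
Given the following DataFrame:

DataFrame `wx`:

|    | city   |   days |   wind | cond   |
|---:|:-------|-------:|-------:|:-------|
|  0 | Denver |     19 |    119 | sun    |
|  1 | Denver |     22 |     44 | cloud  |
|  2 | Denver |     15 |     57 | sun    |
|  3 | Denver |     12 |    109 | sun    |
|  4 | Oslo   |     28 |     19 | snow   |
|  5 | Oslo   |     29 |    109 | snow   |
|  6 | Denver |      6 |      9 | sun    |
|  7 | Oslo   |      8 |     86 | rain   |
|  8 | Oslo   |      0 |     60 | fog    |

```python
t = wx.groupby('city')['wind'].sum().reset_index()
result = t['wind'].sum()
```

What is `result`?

group by city, sum of wind:
city
Denver    338
Oslo      274
Name: wind, dtype: int64
reset_index():
     city  wind
0  Denver   338
1    Oslo   274
Then the sum of column 'wind': 612

612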